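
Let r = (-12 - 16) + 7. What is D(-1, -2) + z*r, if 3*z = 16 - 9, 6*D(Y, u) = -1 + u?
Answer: -99/2 ≈ -49.500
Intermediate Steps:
D(Y, u) = -⅙ + u/6 (D(Y, u) = (-1 + u)/6 = -⅙ + u/6)
r = -21 (r = -28 + 7 = -21)
z = 7/3 (z = (16 - 9)/3 = (⅓)*7 = 7/3 ≈ 2.3333)
D(-1, -2) + z*r = (-⅙ + (⅙)*(-2)) + (7/3)*(-21) = (-⅙ - ⅓) - 49 = -½ - 49 = -99/2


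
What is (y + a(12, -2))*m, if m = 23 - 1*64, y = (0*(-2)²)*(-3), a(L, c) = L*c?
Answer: 984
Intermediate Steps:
y = 0 (y = (0*4)*(-3) = 0*(-3) = 0)
m = -41 (m = 23 - 64 = -41)
(y + a(12, -2))*m = (0 + 12*(-2))*(-41) = (0 - 24)*(-41) = -24*(-41) = 984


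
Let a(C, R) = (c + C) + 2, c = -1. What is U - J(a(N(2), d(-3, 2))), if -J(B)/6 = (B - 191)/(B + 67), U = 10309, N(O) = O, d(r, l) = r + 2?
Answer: 360251/35 ≈ 10293.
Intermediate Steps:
d(r, l) = 2 + r
a(C, R) = 1 + C (a(C, R) = (-1 + C) + 2 = 1 + C)
J(B) = -6*(-191 + B)/(67 + B) (J(B) = -6*(B - 191)/(B + 67) = -6*(-191 + B)/(67 + B))
U - J(a(N(2), d(-3, 2))) = 10309 - 6*(191 - (1 + 2))/(67 + (1 + 2)) = 10309 - 6*(191 - 1*3)/(67 + 3) = 10309 - 6*(191 - 3)/70 = 10309 - 6*188/70 = 10309 - 1*564/35 = 10309 - 564/35 = 360251/35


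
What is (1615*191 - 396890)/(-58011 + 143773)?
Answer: -88425/85762 ≈ -1.0311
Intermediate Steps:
(1615*191 - 396890)/(-58011 + 143773) = (308465 - 396890)/85762 = -88425*1/85762 = -88425/85762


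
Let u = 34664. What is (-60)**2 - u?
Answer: -31064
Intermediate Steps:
(-60)**2 - u = (-60)**2 - 1*34664 = 3600 - 34664 = -31064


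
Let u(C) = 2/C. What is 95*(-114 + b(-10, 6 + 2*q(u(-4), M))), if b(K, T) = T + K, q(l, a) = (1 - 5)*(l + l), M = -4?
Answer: -10450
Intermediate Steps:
q(l, a) = -8*l
b(K, T) = K + T
95*(-114 + b(-10, 6 + 2*q(u(-4), M))) = 95*(-114 + (-10 + (6 + 2*(-16/(-4))))) = 95*(-114 + (-10 + (6 + 2*(-16*(-1)/4)))) = 95*(-114 + (-10 + (6 + 2*(-8*(-½))))) = 95*(-114 + (-10 + (6 + 2*4))) = 95*(-114 + (-10 + (6 + 8))) = 95*(-114 + (-10 + 14)) = 95*(-114 + 4) = 95*(-110) = -10450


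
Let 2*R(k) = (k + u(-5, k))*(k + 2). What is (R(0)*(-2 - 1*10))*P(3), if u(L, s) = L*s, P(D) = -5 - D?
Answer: 0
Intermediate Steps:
R(k) = -2*k*(2 + k) (R(k) = ((k - 5*k)*(k + 2))/2 = ((-4*k)*(2 + k))/2 = (-4*k*(2 + k))/2 = -2*k*(2 + k))
(R(0)*(-2 - 1*10))*P(3) = ((2*0*(-2 - 1*0))*(-2 - 1*10))*(-5 - 1*3) = ((2*0*(-2 + 0))*(-2 - 10))*(-5 - 3) = ((2*0*(-2))*(-12))*(-8) = (0*(-12))*(-8) = 0*(-8) = 0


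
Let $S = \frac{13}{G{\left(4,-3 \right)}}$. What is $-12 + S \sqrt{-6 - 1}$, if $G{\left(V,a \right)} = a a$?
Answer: $-12 + \frac{13 i \sqrt{7}}{9} \approx -12.0 + 3.8216 i$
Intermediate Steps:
$G{\left(V,a \right)} = a^{2}$
$S = \frac{13}{9}$ ($S = \frac{13}{\left(-3\right)^{2}} = \frac{13}{9} \approx 1.4444$)
$-12 + S \sqrt{-6 - 1} = -12 + \frac{13 \sqrt{-6 - 1}}{9} = -12 + \frac{13 \sqrt{-7}}{9} = -12 + \frac{13 i \sqrt{7}}{9}$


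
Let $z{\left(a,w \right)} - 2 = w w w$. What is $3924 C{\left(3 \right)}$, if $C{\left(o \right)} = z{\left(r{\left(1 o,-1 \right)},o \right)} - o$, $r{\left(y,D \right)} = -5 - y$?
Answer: $102024$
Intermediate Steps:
$z{\left(a,w \right)} = 2 + w^{3}$ ($z{\left(a,w \right)} = 2 + w w w = 2 + w^{2} w = 2 + w^{3}$)
$C{\left(o \right)} = 2 + o^{3} - o$ ($C{\left(o \right)} = \left(2 + o^{3}\right) - o = 2 + o^{3} - o$)
$3924 C{\left(3 \right)} = 3924 \left(2 + 3^{3} - 3\right) = 3924 \left(2 + 27 - 3\right) = 3924 \cdot 26 = 102024$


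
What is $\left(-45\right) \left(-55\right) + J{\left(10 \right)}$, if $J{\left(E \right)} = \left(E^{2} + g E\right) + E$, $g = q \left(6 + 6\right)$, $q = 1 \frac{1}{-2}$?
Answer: $2525$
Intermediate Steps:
$q = - \frac{1}{2}$ ($q = 1 \left(- \frac{1}{2}\right) = - \frac{1}{2} \approx -0.5$)
$g = -6$ ($g = - \frac{6 + 6}{2} = \left(- \frac{1}{2}\right) 12 = -6$)
$J{\left(E \right)} = E^{2} - 5 E$ ($J{\left(E \right)} = \left(E^{2} - 6 E\right) + E = E^{2} - 5 E$)
$\left(-45\right) \left(-55\right) + J{\left(10 \right)} = \left(-45\right) \left(-55\right) + 10 \left(-5 + 10\right) = 2475 + 10 \cdot 5 = 2475 + 50 = 2525$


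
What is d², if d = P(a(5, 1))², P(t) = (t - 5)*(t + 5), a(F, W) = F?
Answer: 0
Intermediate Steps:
P(t) = (-5 + t)*(5 + t)
d = 0 (d = (-25 + 5²)² = (-25 + 25)² = 0² = 0)
d² = 0² = 0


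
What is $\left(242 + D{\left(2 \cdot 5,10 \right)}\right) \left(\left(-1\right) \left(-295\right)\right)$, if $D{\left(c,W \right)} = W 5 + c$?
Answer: $89090$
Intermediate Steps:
$D{\left(c,W \right)} = c + 5 W$ ($D{\left(c,W \right)} = 5 W + c = c + 5 W$)
$\left(242 + D{\left(2 \cdot 5,10 \right)}\right) \left(\left(-1\right) \left(-295\right)\right) = \left(242 + \left(2 \cdot 5 + 5 \cdot 10\right)\right) \left(\left(-1\right) \left(-295\right)\right) = \left(242 + \left(10 + 50\right)\right) 295 = \left(242 + 60\right) 295 = 302 \cdot 295 = 89090$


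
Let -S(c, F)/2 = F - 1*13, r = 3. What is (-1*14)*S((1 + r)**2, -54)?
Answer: -1876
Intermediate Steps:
S(c, F) = 26 - 2*F (S(c, F) = -2*(F - 1*13) = -2*(F - 13) = -2*(-13 + F) = 26 - 2*F)
(-1*14)*S((1 + r)**2, -54) = (-1*14)*(26 - 2*(-54)) = -14*(26 + 108) = -14*134 = -1876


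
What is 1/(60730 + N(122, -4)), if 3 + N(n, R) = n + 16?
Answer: 1/60865 ≈ 1.6430e-5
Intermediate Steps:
N(n, R) = 13 + n (N(n, R) = -3 + (n + 16) = -3 + (16 + n) = 13 + n)
1/(60730 + N(122, -4)) = 1/(60730 + (13 + 122)) = 1/(60730 + 135) = 1/60865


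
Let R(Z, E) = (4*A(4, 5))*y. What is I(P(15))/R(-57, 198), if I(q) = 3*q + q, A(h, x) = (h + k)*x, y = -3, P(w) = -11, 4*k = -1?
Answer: 44/225 ≈ 0.19556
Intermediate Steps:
k = -1/4 (k = (1/4)*(-1) = -1/4 ≈ -0.25000)
A(h, x) = x*(-1/4 + h) (A(h, x) = (h - 1/4)*x = (-1/4 + h)*x = x*(-1/4 + h))
I(q) = 4*q
R(Z, E) = -225 (R(Z, E) = (4*(5*(-1/4 + 4)))*(-3) = (4*(5*(15/4)))*(-3) = (4*(75/4))*(-3) = 75*(-3) = -225)
I(P(15))/R(-57, 198) = (4*(-11))/(-225) = -44*(-1/225) = 44/225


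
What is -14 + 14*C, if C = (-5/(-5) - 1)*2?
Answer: -14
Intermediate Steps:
C = 0 (C = (-5*(-⅕) - 1)*2 = (1 - 1)*2 = 0*2 = 0)
-14 + 14*C = -14 + 14*0 = -14 + 0 = -14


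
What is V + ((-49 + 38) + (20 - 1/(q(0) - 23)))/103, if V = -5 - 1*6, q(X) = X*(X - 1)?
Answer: -25851/2369 ≈ -10.912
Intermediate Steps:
q(X) = X*(-1 + X)
V = -11 (V = -5 - 6 = -11)
V + ((-49 + 38) + (20 - 1/(q(0) - 23)))/103 = -11 + ((-49 + 38) + (20 - 1/(0*(-1 + 0) - 23)))/103 = -11 + (-11 + (20 - 1/(0*(-1) - 23)))*(1/103) = -11 + (-11 + (20 - 1/(0 - 23)))*(1/103) = -11 + (-11 + (20 - 1/(-23)))*(1/103) = -11 + (-11 + (20 - 1*(-1/23)))*(1/103) = -11 + (-11 + (20 + 1/23))*(1/103) = -11 + (-11 + 461/23)*(1/103) = -11 + (208/23)*(1/103) = -11 + 208/2369 = -25851/2369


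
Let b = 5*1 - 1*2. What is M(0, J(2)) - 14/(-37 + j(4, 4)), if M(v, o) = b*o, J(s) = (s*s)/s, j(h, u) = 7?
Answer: 97/15 ≈ 6.4667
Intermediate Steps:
b = 3 (b = 5 - 2 = 3)
J(s) = s (J(s) = s²/s = s)
M(v, o) = 3*o
M(0, J(2)) - 14/(-37 + j(4, 4)) = 3*2 - 14/(-37 + 7) = 6 - 14/(-30) = 6 - 14*(-1/30) = 6 + 7/15 = 97/15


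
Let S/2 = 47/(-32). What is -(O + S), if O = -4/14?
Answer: 361/112 ≈ 3.2232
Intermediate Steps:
O = -2/7 (O = -4*1/14 = -2/7 ≈ -0.28571)
S = -47/16 (S = 2*(47/(-32)) = 2*(47*(-1/32)) = 2*(-47/32) = -47/16 ≈ -2.9375)
-(O + S) = -(-2/7 - 47/16) = -1*(-361/112) = 361/112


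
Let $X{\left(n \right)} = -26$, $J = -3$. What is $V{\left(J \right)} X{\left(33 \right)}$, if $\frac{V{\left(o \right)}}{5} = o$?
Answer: $390$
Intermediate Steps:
$V{\left(o \right)} = 5 o$
$V{\left(J \right)} X{\left(33 \right)} = 5 \left(-3\right) \left(-26\right) = \left(-15\right) \left(-26\right) = 390$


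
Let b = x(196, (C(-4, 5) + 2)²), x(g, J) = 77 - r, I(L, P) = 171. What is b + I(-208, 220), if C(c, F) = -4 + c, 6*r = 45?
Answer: 481/2 ≈ 240.50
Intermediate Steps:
r = 15/2 (r = (⅙)*45 = 15/2 ≈ 7.5000)
x(g, J) = 139/2 (x(g, J) = 77 - 1*15/2 = 77 - 15/2 = 139/2)
b = 139/2 ≈ 69.500
b + I(-208, 220) = 139/2 + 171 = 481/2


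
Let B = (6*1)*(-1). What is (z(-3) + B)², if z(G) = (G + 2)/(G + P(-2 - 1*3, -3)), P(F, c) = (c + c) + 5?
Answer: 529/16 ≈ 33.063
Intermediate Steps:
P(F, c) = 5 + 2*c (P(F, c) = 2*c + 5 = 5 + 2*c)
B = -6 (B = 6*(-1) = -6)
z(G) = (2 + G)/(-1 + G) (z(G) = (G + 2)/(G + (5 + 2*(-3))) = (2 + G)/(G + (5 - 6)) = (2 + G)/(G - 1) = (2 + G)/(-1 + G))
(z(-3) + B)² = ((2 - 3)/(-1 - 3) - 6)² = (-1/(-4) - 6)² = (-¼*(-1) - 6)² = (¼ - 6)² = (-23/4)² = 529/16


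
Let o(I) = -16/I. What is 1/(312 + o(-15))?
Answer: 15/4696 ≈ 0.0031942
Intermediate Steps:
1/(312 + o(-15)) = 1/(312 - 16/(-15)) = 1/(312 - 16*(-1/15)) = 1/(312 + 16/15) = 1/(4696/15) = 15/4696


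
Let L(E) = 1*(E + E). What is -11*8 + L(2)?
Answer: -84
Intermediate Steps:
L(E) = 2*E (L(E) = 1*(2*E) = 2*E)
-11*8 + L(2) = -11*8 + 2*2 = -88 + 4 = -84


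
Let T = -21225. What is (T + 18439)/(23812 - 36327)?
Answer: 2786/12515 ≈ 0.22261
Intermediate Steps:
(T + 18439)/(23812 - 36327) = (-21225 + 18439)/(23812 - 36327) = -2786/(-12515) = -2786*(-1/12515) = 2786/12515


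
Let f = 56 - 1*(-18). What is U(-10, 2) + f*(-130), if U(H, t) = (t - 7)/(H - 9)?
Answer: -182775/19 ≈ -9619.7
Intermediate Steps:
f = 74 (f = 56 + 18 = 74)
U(H, t) = (-7 + t)/(-9 + H)
U(-10, 2) + f*(-130) = (-7 + 2)/(-9 - 10) + 74*(-130) = -5/(-19) - 9620 = -1/19*(-5) - 9620 = 5/19 - 9620 = -182775/19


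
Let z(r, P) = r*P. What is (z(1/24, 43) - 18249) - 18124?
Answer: -872909/24 ≈ -36371.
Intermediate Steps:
z(r, P) = P*r
(z(1/24, 43) - 18249) - 18124 = (43/24 - 18249) - 18124 = -437933/24 - 18124 = -872909/24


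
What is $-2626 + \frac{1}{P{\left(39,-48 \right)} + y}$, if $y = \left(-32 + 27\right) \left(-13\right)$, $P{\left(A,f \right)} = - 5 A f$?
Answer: $- \frac{24750049}{9425} \approx -2626.0$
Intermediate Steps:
$P{\left(A,f \right)} = - 5 A f$
$y = 65$ ($y = \left(-5\right) \left(-13\right) = 65$)
$-2626 + \frac{1}{P{\left(39,-48 \right)} + y} = -2626 + \frac{1}{\left(-5\right) 39 \left(-48\right) + 65} = -2626 + \frac{1}{9360 + 65} = -2626 + \frac{1}{9425} = - \frac{24750049}{9425}$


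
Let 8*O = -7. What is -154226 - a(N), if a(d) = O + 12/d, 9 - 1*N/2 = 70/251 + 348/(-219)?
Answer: -77693975939/503768 ≈ -1.5423e+5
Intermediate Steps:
O = -7/8 (O = (1/8)*(-7) = -7/8 ≈ -0.87500)
N = 377826/18323 (N = 18 - 2*(70/251 + 348/(-219)) = 18 - 2*(70*(1/251) + 348*(-1/219)) = 18 - 2*(70/251 - 116/73) = 18 - 2*(-24006/18323) = 18 + 48012/18323 = 377826/18323 ≈ 20.620)
a(d) = -7/8 + 12/d
-154226 - a(N) = -154226 - (-7/8 + 12/(377826/18323)) = -154226 - (-7/8 + 12*(18323/377826)) = -154226 - (-7/8 + 36646/62971) = -154226 - 1*(-147629/503768) = -154226 + 147629/503768 = -77693975939/503768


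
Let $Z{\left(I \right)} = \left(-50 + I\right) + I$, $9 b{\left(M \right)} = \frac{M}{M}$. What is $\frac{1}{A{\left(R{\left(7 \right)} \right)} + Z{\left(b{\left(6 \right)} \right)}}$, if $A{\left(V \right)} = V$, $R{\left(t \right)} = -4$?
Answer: $- \frac{9}{484} \approx -0.018595$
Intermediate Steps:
$b{\left(M \right)} = \frac{1}{9}$ ($b{\left(M \right)} = \frac{M \frac{1}{M}}{9} = \frac{1}{9} \cdot 1 = \frac{1}{9}$)
$Z{\left(I \right)} = -50 + 2 I$
$\frac{1}{A{\left(R{\left(7 \right)} \right)} + Z{\left(b{\left(6 \right)} \right)}} = \frac{1}{-4 + \left(-50 + 2 \cdot \frac{1}{9}\right)} = \frac{1}{-4 + \left(-50 + \frac{2}{9}\right)} = \frac{1}{-4 - \frac{448}{9}} = \frac{1}{- \frac{484}{9}} = - \frac{9}{484}$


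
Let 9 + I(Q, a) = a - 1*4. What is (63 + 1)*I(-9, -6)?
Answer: -1216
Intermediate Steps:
I(Q, a) = -13 + a (I(Q, a) = -9 + (a - 1*4) = -9 + (a - 4) = -9 + (-4 + a) = -13 + a)
(63 + 1)*I(-9, -6) = (63 + 1)*(-13 - 6) = 64*(-19) = -1216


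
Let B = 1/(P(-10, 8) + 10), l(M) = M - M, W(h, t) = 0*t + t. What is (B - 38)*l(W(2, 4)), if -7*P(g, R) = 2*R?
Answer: 0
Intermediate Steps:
P(g, R) = -2*R/7
W(h, t) = t (W(h, t) = 0 + t = t)
l(M) = 0
B = 7/54 (B = 1/(-2/7*8 + 10) = 1/(-16/7 + 10) = 1/(54/7) = 7/54 ≈ 0.12963)
(B - 38)*l(W(2, 4)) = (7/54 - 38)*0 = -2045/54*0 = 0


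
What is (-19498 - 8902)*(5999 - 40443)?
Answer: 978209600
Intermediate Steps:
(-19498 - 8902)*(5999 - 40443) = -28400*(-34444) = 978209600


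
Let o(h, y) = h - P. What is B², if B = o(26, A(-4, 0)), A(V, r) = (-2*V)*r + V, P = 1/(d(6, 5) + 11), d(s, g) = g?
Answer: 172225/256 ≈ 672.75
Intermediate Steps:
P = 1/16 (P = 1/(5 + 11) = 1/16 ≈ 0.062500)
A(V, r) = V - 2*V*r (A(V, r) = -2*V*r + V = V - 2*V*r)
o(h, y) = -1/16 + h (o(h, y) = h - 1*1/16 = h - 1/16 = -1/16 + h)
B = 415/16 (B = -1/16 + 26 = 415/16 ≈ 25.938)
B² = (415/16)² = 172225/256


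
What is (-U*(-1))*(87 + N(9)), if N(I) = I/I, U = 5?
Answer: 440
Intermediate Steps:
N(I) = 1
(-U*(-1))*(87 + N(9)) = (-1*5*(-1))*(87 + 1) = -5*(-1)*88 = 5*88 = 440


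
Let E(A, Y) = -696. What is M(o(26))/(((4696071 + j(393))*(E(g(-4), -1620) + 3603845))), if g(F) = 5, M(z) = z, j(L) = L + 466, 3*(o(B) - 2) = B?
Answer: 16/25385607948855 ≈ 6.3028e-13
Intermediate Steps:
o(B) = 2 + B/3
j(L) = 466 + L
M(o(26))/(((4696071 + j(393))*(E(g(-4), -1620) + 3603845))) = (2 + (⅓)*26)/(((4696071 + (466 + 393))*(-696 + 3603845))) = (2 + 26/3)/(((4696071 + 859)*3603149)) = 32/(3*((4696930*3603149))) = (32/3)/16923738632570 = (32/3)*(1/16923738632570) = 16/25385607948855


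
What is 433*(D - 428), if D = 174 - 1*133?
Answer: -167571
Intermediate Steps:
D = 41 (D = 174 - 133 = 41)
433*(D - 428) = 433*(41 - 428) = 433*(-387) = -167571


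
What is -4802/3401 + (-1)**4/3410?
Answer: -16371419/11597410 ≈ -1.4116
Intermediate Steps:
-4802/3401 + (-1)**4/3410 = -4802*1/3401 + 1*(1/3410) = -4802/3401 + 1/3410 = -16371419/11597410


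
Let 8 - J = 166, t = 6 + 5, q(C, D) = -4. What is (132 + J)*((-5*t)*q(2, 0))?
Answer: -5720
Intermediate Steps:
t = 11
J = -158 (J = 8 - 1*166 = 8 - 166 = -158)
(132 + J)*((-5*t)*q(2, 0)) = (132 - 158)*(-5*11*(-4)) = -(-1430)*(-4) = -26*220 = -5720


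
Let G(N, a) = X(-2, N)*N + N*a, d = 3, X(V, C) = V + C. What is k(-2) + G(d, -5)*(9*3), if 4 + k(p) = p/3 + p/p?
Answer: -983/3 ≈ -327.67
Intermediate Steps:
X(V, C) = C + V
k(p) = -3 + p/3 (k(p) = -4 + (p/3 + p/p) = -4 + (p*(⅓) + 1) = -4 + (p/3 + 1) = -4 + (1 + p/3) = -3 + p/3)
G(N, a) = N*a + N*(-2 + N) (G(N, a) = (N - 2)*N + N*a = (-2 + N)*N + N*a = N*(-2 + N) + N*a = N*a + N*(-2 + N))
k(-2) + G(d, -5)*(9*3) = (-3 + (⅓)*(-2)) + (3*(-2 + 3 - 5))*(9*3) = (-3 - ⅔) + (3*(-4))*27 = -11/3 - 12*27 = -11/3 - 324 = -983/3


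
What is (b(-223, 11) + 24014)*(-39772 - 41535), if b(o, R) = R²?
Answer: -1962344445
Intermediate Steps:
(b(-223, 11) + 24014)*(-39772 - 41535) = (11² + 24014)*(-39772 - 41535) = (121 + 24014)*(-81307) = 24135*(-81307) = -1962344445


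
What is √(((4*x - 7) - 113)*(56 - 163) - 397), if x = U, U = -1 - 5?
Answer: √15011 ≈ 122.52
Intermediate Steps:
U = -6
x = -6
√(((4*x - 7) - 113)*(56 - 163) - 397) = √(((4*(-6) - 7) - 113)*(56 - 163) - 397) = √(((-24 - 7) - 113)*(-107) - 397) = √((-31 - 113)*(-107) - 397) = √(-144*(-107) - 397) = √(15408 - 397) = √15011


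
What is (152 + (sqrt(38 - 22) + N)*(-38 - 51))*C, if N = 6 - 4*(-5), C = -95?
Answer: 239210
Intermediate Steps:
N = 26 (N = 6 + 20 = 26)
(152 + (sqrt(38 - 22) + N)*(-38 - 51))*C = (152 + (sqrt(38 - 22) + 26)*(-38 - 51))*(-95) = (152 + (sqrt(16) + 26)*(-89))*(-95) = (152 + (4 + 26)*(-89))*(-95) = (152 + 30*(-89))*(-95) = (152 - 2670)*(-95) = -2518*(-95) = 239210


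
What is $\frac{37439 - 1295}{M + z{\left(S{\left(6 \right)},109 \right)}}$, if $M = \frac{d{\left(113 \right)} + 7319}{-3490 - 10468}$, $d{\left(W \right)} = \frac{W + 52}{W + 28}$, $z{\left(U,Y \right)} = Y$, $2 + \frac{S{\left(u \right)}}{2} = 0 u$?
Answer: $\frac{11855701872}{35581393} \approx 333.2$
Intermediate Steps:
$S{\left(u \right)} = -4$ ($S{\left(u \right)} = -4 + 2 \cdot 0 u = -4 + 2 \cdot 0 = -4 + 0 = -4$)
$d{\left(W \right)} = \frac{52 + W}{28 + W}$
$M = - \frac{172024}{328013}$ ($M = \frac{\frac{52 + 113}{28 + 113} + 7319}{-3490 - 10468} = \frac{\frac{1}{141} \cdot 165 + 7319}{-13958} = \left(\frac{1}{141} \cdot 165 + 7319\right) \left(- \frac{1}{13958}\right) = \left(\frac{55}{47} + 7319\right) \left(- \frac{1}{13958}\right) = \frac{344048}{47} \left(- \frac{1}{13958}\right) = - \frac{172024}{328013} \approx -0.52444$)
$\frac{37439 - 1295}{M + z{\left(S{\left(6 \right)},109 \right)}} = \frac{37439 - 1295}{- \frac{172024}{328013} + 109} = \frac{36144}{\frac{35581393}{328013}} = 36144 \cdot \frac{328013}{35581393} = \frac{11855701872}{35581393}$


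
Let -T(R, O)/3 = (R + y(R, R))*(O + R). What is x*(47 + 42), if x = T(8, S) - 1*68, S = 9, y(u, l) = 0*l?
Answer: -42364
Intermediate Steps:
y(u, l) = 0
T(R, O) = -3*R*(O + R) (T(R, O) = -3*(R + 0)*(O + R) = -3*R*(O + R))
x = -476 (x = 3*8*(-1*9 - 1*8) - 1*68 = 3*8*(-9 - 8) - 68 = 3*8*(-17) - 68 = -408 - 68 = -476)
x*(47 + 42) = -476*(47 + 42) = -476*89 = -42364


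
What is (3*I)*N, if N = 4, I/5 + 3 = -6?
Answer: -540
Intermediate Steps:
I = -45 (I = -15 + 5*(-6) = -15 - 30 = -45)
(3*I)*N = (3*(-45))*4 = -135*4 = -540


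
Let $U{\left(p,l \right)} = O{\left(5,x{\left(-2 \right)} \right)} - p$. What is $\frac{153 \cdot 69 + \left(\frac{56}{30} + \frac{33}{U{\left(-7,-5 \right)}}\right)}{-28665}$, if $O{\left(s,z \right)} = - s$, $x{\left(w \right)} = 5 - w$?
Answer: $- \frac{45323}{122850} \approx -0.36893$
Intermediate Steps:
$U{\left(p,l \right)} = -5 - p$ ($U{\left(p,l \right)} = \left(-1\right) 5 - p = -5 - p$)
$\frac{153 \cdot 69 + \left(\frac{56}{30} + \frac{33}{U{\left(-7,-5 \right)}}\right)}{-28665} = \frac{153 \cdot 69 + \left(\frac{56}{30} + \frac{33}{-5 - -7}\right)}{-28665} = \left(10557 + \left(56 \cdot \frac{1}{30} + \frac{33}{-5 + 7}\right)\right) \left(- \frac{1}{28665}\right) = \left(10557 + \left(\frac{28}{15} + \frac{33}{2}\right)\right) \left(- \frac{1}{28665}\right) = \left(10557 + \frac{551}{30}\right) \left(- \frac{1}{28665}\right) = \frac{317261}{30} \left(- \frac{1}{28665}\right) = - \frac{45323}{122850}$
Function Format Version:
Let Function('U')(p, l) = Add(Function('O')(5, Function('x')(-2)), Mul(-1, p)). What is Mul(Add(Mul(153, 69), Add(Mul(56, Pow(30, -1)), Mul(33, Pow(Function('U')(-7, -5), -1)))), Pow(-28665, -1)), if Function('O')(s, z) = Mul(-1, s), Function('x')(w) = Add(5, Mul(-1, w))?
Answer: Rational(-45323, 122850) ≈ -0.36893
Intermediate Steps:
Function('U')(p, l) = Add(-5, Mul(-1, p)) (Function('U')(p, l) = Add(Mul(-1, 5), Mul(-1, p)) = Add(-5, Mul(-1, p)))
Mul(Add(Mul(153, 69), Add(Mul(56, Pow(30, -1)), Mul(33, Pow(Function('U')(-7, -5), -1)))), Pow(-28665, -1)) = Mul(Add(Mul(153, 69), Add(Mul(56, Pow(30, -1)), Mul(33, Pow(Add(-5, Mul(-1, -7)), -1)))), Pow(-28665, -1)) = Mul(Add(10557, Add(Mul(56, Rational(1, 30)), Mul(33, Pow(Add(-5, 7), -1)))), Rational(-1, 28665)) = Mul(Add(10557, Add(Rational(28, 15), Mul(33, Pow(2, -1)))), Rational(-1, 28665)) = Mul(Add(10557, Add(Rational(28, 15), Mul(33, Rational(1, 2)))), Rational(-1, 28665)) = Mul(Add(10557, Add(Rational(28, 15), Rational(33, 2))), Rational(-1, 28665)) = Mul(Add(10557, Rational(551, 30)), Rational(-1, 28665)) = Mul(Rational(317261, 30), Rational(-1, 28665)) = Rational(-45323, 122850)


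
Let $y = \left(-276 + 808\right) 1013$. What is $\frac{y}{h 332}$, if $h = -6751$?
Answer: $- \frac{134729}{560333} \approx -0.24044$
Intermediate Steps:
$y = 538916$ ($y = 532 \cdot 1013 = 538916$)
$\frac{y}{h 332} = \frac{538916}{\left(-6751\right) 332} = \frac{538916}{-2241332} = 538916 \left(- \frac{1}{2241332}\right) = - \frac{134729}{560333}$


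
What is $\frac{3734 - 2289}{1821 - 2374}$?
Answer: $- \frac{1445}{553} \approx -2.613$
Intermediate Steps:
$\frac{3734 - 2289}{1821 - 2374} = \frac{1445}{-553} = 1445 \left(- \frac{1}{553}\right) = - \frac{1445}{553}$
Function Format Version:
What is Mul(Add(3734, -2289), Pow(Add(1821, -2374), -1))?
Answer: Rational(-1445, 553) ≈ -2.6130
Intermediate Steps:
Mul(Add(3734, -2289), Pow(Add(1821, -2374), -1)) = Mul(1445, Pow(-553, -1)) = Mul(1445, Rational(-1, 553)) = Rational(-1445, 553)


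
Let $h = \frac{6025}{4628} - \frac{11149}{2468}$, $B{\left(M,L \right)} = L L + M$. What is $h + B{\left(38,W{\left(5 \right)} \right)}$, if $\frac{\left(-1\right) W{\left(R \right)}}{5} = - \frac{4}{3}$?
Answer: $\frac{509031370}{6424821} \approx 79.229$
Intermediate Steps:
$W{\left(R \right)} = \frac{20}{3}$ ($W{\left(R \right)} = - 5 \left(- \frac{4}{3}\right) = - 5 \left(\left(-4\right) \frac{1}{3}\right) = \left(-5\right) \left(- \frac{4}{3}\right) = \frac{20}{3}$)
$B{\left(M,L \right)} = M + L^{2}$ ($B{\left(M,L \right)} = L^{2} + M = M + L^{2}$)
$h = - \frac{2295492}{713869}$ ($h = 6025 \cdot \frac{1}{4628} - \frac{11149}{2468} = \frac{6025}{4628} - \frac{11149}{2468} = - \frac{2295492}{713869} \approx -3.2156$)
$h + B{\left(38,W{\left(5 \right)} \right)} = - \frac{2295492}{713869} + \left(38 + \left(\frac{20}{3}\right)^{2}\right) = - \frac{2295492}{713869} + \left(38 + \frac{400}{9}\right) = - \frac{2295492}{713869} + \frac{742}{9} = \frac{509031370}{6424821}$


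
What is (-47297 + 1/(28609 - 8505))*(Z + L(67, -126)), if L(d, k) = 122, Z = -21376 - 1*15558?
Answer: 8750754337061/5026 ≈ 1.7411e+9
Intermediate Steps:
Z = -36934 (Z = -21376 - 15558 = -36934)
(-47297 + 1/(28609 - 8505))*(Z + L(67, -126)) = (-47297 + 1/(28609 - 8505))*(-36934 + 122) = (-47297 + 1/20104)*(-36812) = -950858887/20104*(-36812) = 8750754337061/5026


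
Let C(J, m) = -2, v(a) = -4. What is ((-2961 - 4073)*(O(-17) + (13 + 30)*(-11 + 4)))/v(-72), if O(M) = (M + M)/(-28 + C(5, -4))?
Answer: -7909733/15 ≈ -5.2732e+5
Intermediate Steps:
O(M) = -M/15 (O(M) = (M + M)/(-28 - 2) = (2*M)/(-30) = (2*M)*(-1/30) = -M/15)
((-2961 - 4073)*(O(-17) + (13 + 30)*(-11 + 4)))/v(-72) = ((-2961 - 4073)*(-1/15*(-17) + (13 + 30)*(-11 + 4)))/(-4) = -7034*(17/15 + 43*(-7))*(-¼) = -7034*(17/15 - 301)*(-¼) = -7034*(-4498/15)*(-¼) = (31638932/15)*(-¼) = -7909733/15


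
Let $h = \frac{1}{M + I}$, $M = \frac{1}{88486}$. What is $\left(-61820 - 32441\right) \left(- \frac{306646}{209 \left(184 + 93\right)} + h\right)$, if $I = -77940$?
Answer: $\frac{199345007516424589912}{399264796586227} \approx 4.9928 \cdot 10^{5}$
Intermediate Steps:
$M = \frac{1}{88486} \approx 1.1301 \cdot 10^{-5}$
$h = - \frac{88486}{6896598839}$ ($h = \frac{1}{\frac{1}{88486} - 77940} = \frac{1}{- \frac{6896598839}{88486}} = - \frac{88486}{6896598839} \approx -1.283 \cdot 10^{-5}$)
$\left(-61820 - 32441\right) \left(- \frac{306646}{209 \left(184 + 93\right)} + h\right) = \left(-61820 - 32441\right) \left(- \frac{306646}{209 \left(184 + 93\right)} - \frac{88486}{6896598839}\right) = - 94261 \left(- \frac{306646}{209 \cdot 277} - \frac{88486}{6896598839}\right) = - 94261 \left(- \frac{306646}{57893} - \frac{88486}{6896598839}\right) = \left(-94261\right) \left(- \frac{2114819570303992}{399264796586227}\right) = \frac{199345007516424589912}{399264796586227}$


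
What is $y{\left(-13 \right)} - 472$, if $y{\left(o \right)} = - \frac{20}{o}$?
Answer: $- \frac{6116}{13} \approx -470.46$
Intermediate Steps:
$y{\left(-13 \right)} - 472 = - \frac{20}{-13} - 472 = \left(-20\right) \left(- \frac{1}{13}\right) - 472 = \frac{20}{13} - 472 = - \frac{6116}{13}$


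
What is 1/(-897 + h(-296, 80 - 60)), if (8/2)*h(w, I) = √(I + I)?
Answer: -1794/1609213 - √10/1609213 ≈ -0.0011168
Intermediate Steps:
h(w, I) = √2*√I/4 (h(w, I) = √(I + I)/4 = √(2*I)/4 = (√2*√I)/4 = √2*√I/4)
1/(-897 + h(-296, 80 - 60)) = 1/(-897 + √2*√(80 - 60)/4) = 1/(-897 + √2*√20/4) = 1/(-897 + √2*(2*√5)/4) = 1/(-897 + √10/2)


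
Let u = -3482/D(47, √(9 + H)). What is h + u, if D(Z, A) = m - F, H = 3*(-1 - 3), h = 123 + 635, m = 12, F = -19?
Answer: 20016/31 ≈ 645.68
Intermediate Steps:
h = 758
H = -12 (H = 3*(-4) = -12)
D(Z, A) = 31 (D(Z, A) = 12 - 1*(-19) = 12 + 19 = 31)
u = -3482/31 ≈ -112.32
h + u = 758 - 3482/31 = 20016/31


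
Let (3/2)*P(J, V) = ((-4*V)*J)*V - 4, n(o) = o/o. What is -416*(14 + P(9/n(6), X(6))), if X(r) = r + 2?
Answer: 1902784/3 ≈ 6.3426e+5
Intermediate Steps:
n(o) = 1
X(r) = 2 + r
P(J, V) = -8/3 - 8*J*V**2/3 (P(J, V) = 2*(((-4*V)*J)*V - 4)/3 = 2*((-4*J*V)*V - 4)/3 = 2*(-4*J*V**2 - 4)/3 = 2*(-4 - 4*J*V**2)/3 = -8/3 - 8*J*V**2/3)
-416*(14 + P(9/n(6), X(6))) = -416*(14 + (-8/3 - 8*9/1*(2 + 6)**2/3)) = -416*(14 + (-8/3 - 8/3*9*1*8**2)) = -416*(14 + (-8/3 - 8/3*9*64)) = -416*(14 + (-8/3 - 1536)) = -416*(14 - 4616/3) = -416*(-4574/3) = 1902784/3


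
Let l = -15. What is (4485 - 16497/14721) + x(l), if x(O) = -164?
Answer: 21197648/4907 ≈ 4319.9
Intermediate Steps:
(4485 - 16497/14721) + x(l) = (4485 - 16497/14721) - 164 = (4485 - 16497*1/14721) - 164 = (4485 - 5499/4907) - 164 = 22002396/4907 - 164 = 21197648/4907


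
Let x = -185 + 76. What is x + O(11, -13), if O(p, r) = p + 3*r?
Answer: -137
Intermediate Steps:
x = -109
x + O(11, -13) = -109 + (11 + 3*(-13)) = -109 + (11 - 39) = -109 - 28 = -137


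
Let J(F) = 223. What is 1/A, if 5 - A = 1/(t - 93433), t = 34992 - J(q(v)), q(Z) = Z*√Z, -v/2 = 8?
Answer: 58664/293321 ≈ 0.20000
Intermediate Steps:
v = -16 (v = -2*8 = -16)
q(Z) = Z^(3/2)
t = 34769 (t = 34992 - 1*223 = 34992 - 223 = 34769)
A = 293321/58664 (A = 5 - 1/(34769 - 93433) = 5 - 1/(-58664) = 5 - 1*(-1/58664) = 5 + 1/58664 = 293321/58664 ≈ 5.0000)
1/A = 1/(293321/58664) = 58664/293321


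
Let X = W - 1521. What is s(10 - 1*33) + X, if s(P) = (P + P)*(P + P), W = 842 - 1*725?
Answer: 712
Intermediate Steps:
W = 117 (W = 842 - 725 = 117)
s(P) = 4*P² (s(P) = (2*P)*(2*P) = 4*P²)
X = -1404 (X = 117 - 1521 = -1404)
s(10 - 1*33) + X = 4*(10 - 1*33)² - 1404 = 4*(10 - 33)² - 1404 = 4*(-23)² - 1404 = 4*529 - 1404 = 2116 - 1404 = 712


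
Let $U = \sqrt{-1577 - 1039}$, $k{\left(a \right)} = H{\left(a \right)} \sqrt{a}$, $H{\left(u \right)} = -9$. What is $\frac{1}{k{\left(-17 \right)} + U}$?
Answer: $\frac{i}{- 2 \sqrt{654} + 9 \sqrt{17}} \approx - 0.071231 i$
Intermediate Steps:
$k{\left(a \right)} = - 9 \sqrt{a}$
$U = 2 i \sqrt{654}$ ($U = \sqrt{-2616} = 2 i \sqrt{654} \approx 51.147 i$)
$\frac{1}{k{\left(-17 \right)} + U} = \frac{1}{- 9 \sqrt{-17} + 2 i \sqrt{654}} = \frac{1}{- 9 i \sqrt{17} + 2 i \sqrt{654}}$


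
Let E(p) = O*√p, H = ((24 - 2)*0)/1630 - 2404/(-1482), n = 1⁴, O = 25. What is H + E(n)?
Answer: 19727/741 ≈ 26.622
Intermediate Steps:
n = 1
H = 1202/741 (H = (22*0)*(1/1630) - 2404*(-1/1482) = 0*(1/1630) + 1202/741 = 0 + 1202/741 = 1202/741 ≈ 1.6221)
E(p) = 25*√p
H + E(n) = 1202/741 + 25*√1 = 1202/741 + 25*1 = 1202/741 + 25 = 19727/741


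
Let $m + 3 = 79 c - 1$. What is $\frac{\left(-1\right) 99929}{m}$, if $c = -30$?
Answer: $\frac{99929}{2374} \approx 42.093$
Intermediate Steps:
$m = -2374$ ($m = -3 + \left(79 \left(-30\right) - 1\right) = -3 - 2371 = -2374$)
$\frac{\left(-1\right) 99929}{m} = \frac{\left(-1\right) 99929}{-2374} = \left(-99929\right) \left(- \frac{1}{2374}\right) = \frac{99929}{2374}$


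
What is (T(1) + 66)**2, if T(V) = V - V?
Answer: 4356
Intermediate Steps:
T(V) = 0
(T(1) + 66)**2 = (0 + 66)**2 = 66**2 = 4356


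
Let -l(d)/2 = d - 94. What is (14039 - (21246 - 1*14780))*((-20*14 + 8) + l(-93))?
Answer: 772446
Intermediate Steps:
l(d) = 188 - 2*d (l(d) = -2*(d - 94) = -2*(-94 + d) = 188 - 2*d)
(14039 - (21246 - 1*14780))*((-20*14 + 8) + l(-93)) = (14039 - (21246 - 1*14780))*((-20*14 + 8) + (188 - 2*(-93))) = (14039 - (21246 - 14780))*((-280 + 8) + (188 + 186)) = (14039 - 1*6466)*(-272 + 374) = (14039 - 6466)*102 = 7573*102 = 772446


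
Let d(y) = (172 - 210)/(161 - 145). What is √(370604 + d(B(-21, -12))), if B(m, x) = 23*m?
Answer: √5929626/4 ≈ 608.77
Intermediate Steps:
d(y) = -19/8 (d(y) = -38/16 = -38*1/16 = -19/8)
√(370604 + d(B(-21, -12))) = √(370604 - 19/8) = √(2964813/8) = √5929626/4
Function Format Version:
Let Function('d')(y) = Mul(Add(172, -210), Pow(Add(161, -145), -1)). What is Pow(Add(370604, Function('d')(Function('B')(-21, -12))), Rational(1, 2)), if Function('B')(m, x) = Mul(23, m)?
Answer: Mul(Rational(1, 4), Pow(5929626, Rational(1, 2))) ≈ 608.77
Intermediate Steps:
Function('d')(y) = Rational(-19, 8) (Function('d')(y) = Mul(-38, Pow(16, -1)) = Mul(-38, Rational(1, 16)) = Rational(-19, 8))
Pow(Add(370604, Function('d')(Function('B')(-21, -12))), Rational(1, 2)) = Pow(Add(370604, Rational(-19, 8)), Rational(1, 2)) = Pow(Rational(2964813, 8), Rational(1, 2)) = Mul(Rational(1, 4), Pow(5929626, Rational(1, 2)))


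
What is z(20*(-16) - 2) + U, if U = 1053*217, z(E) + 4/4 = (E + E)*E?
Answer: 435868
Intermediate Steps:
z(E) = -1 + 2*E² (z(E) = -1 + (E + E)*E = -1 + (2*E)*E = -1 + 2*E²)
U = 228501
z(20*(-16) - 2) + U = (-1 + 2*(20*(-16) - 2)²) + 228501 = (-1 + 2*(-320 - 2)²) + 228501 = (-1 + 2*(-322)²) + 228501 = (-1 + 2*103684) + 228501 = (-1 + 207368) + 228501 = 207367 + 228501 = 435868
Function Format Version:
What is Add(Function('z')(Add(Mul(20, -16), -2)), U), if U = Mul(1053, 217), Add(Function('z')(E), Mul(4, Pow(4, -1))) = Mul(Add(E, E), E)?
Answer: 435868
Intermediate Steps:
Function('z')(E) = Add(-1, Mul(2, Pow(E, 2))) (Function('z')(E) = Add(-1, Mul(Add(E, E), E)) = Add(-1, Mul(Mul(2, E), E)) = Add(-1, Mul(2, Pow(E, 2))))
U = 228501
Add(Function('z')(Add(Mul(20, -16), -2)), U) = Add(Add(-1, Mul(2, Pow(Add(Mul(20, -16), -2), 2))), 228501) = Add(Add(-1, Mul(2, Pow(Add(-320, -2), 2))), 228501) = Add(Add(-1, Mul(2, Pow(-322, 2))), 228501) = Add(Add(-1, Mul(2, 103684)), 228501) = Add(Add(-1, 207368), 228501) = Add(207367, 228501) = 435868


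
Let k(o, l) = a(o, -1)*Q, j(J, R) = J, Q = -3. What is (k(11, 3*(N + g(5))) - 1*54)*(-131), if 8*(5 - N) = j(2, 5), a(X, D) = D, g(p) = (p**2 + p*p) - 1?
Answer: 6681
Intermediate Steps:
g(p) = -1 + 2*p**2 (g(p) = (p**2 + p**2) - 1 = 2*p**2 - 1 = -1 + 2*p**2)
N = 19/4 (N = 5 - 1/8*2 = 5 - 1/4 = 19/4 ≈ 4.7500)
k(o, l) = 3 (k(o, l) = -1*(-3) = 3)
(k(11, 3*(N + g(5))) - 1*54)*(-131) = (3 - 1*54)*(-131) = (3 - 54)*(-131) = -51*(-131) = 6681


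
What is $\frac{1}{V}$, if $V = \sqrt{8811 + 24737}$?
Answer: $\frac{\sqrt{8387}}{16774} \approx 0.0054597$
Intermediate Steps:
$V = 2 \sqrt{8387}$ ($V = \sqrt{33548} = 2 \sqrt{8387} \approx 183.16$)
$\frac{1}{V} = \frac{1}{2 \sqrt{8387}} = \frac{\sqrt{8387}}{16774}$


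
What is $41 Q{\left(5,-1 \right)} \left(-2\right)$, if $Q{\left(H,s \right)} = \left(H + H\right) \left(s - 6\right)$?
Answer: $5740$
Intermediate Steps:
$Q{\left(H,s \right)} = 2 H \left(-6 + s\right)$
$41 Q{\left(5,-1 \right)} \left(-2\right) = 41 \cdot 2 \cdot 5 \left(-6 - 1\right) \left(-2\right) = 41 \cdot 2 \cdot 5 \left(-7\right) \left(-2\right) = 41 \left(-70\right) \left(-2\right) = \left(-2870\right) \left(-2\right) = 5740$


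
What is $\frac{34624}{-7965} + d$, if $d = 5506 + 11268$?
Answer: $\frac{133570286}{7965} \approx 16770.0$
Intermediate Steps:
$d = 16774$
$\frac{34624}{-7965} + d = \frac{34624}{-7965} + 16774 = 34624 \left(- \frac{1}{7965}\right) + 16774 = - \frac{34624}{7965} + 16774 = \frac{133570286}{7965}$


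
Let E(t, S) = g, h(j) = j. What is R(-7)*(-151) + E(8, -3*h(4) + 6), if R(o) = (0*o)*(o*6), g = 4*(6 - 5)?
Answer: 4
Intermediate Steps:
g = 4 (g = 4*1 = 4)
E(t, S) = 4
R(o) = 0 (R(o) = 0*(6*o) = 0)
R(-7)*(-151) + E(8, -3*h(4) + 6) = 0*(-151) + 4 = 0 + 4 = 4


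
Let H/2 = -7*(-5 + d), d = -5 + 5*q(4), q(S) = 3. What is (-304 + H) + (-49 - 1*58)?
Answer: -481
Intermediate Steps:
d = 10 (d = -5 + 5*3 = -5 + 15 = 10)
H = -70 (H = 2*(-7*(-5 + 10)) = 2*(-7*5) = 2*(-35) = -70)
(-304 + H) + (-49 - 1*58) = (-304 - 70) + (-49 - 1*58) = -374 + (-49 - 58) = -374 - 107 = -481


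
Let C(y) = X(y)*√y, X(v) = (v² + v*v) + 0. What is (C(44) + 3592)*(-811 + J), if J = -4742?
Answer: -19946376 - 43002432*√11 ≈ -1.6257e+8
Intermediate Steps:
X(v) = 2*v² (X(v) = (v² + v²) + 0 = 2*v² + 0 = 2*v²)
C(y) = 2*y^(5/2) (C(y) = (2*y²)*√y = 2*y^(5/2))
(C(44) + 3592)*(-811 + J) = (2*44^(5/2) + 3592)*(-811 - 4742) = (2*(3872*√11) + 3592)*(-5553) = (7744*√11 + 3592)*(-5553) = (3592 + 7744*√11)*(-5553) = -19946376 - 43002432*√11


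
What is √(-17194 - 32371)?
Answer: I*√49565 ≈ 222.63*I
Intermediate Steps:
√(-17194 - 32371) = √(-49565) = I*√49565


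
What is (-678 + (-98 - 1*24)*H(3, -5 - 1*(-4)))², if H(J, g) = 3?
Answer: 1089936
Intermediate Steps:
(-678 + (-98 - 1*24)*H(3, -5 - 1*(-4)))² = (-678 + (-98 - 1*24)*3)² = (-678 + (-98 - 24)*3)² = (-678 - 122*3)² = (-678 - 366)² = (-1044)² = 1089936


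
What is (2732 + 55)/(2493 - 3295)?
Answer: -2787/802 ≈ -3.4751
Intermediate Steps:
(2732 + 55)/(2493 - 3295) = 2787/(-802) = 2787*(-1/802) = -2787/802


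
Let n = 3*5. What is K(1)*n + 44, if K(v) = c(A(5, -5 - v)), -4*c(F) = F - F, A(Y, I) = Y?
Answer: 44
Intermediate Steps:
c(F) = 0 (c(F) = -(F - F)/4 = -¼*0 = 0)
n = 15
K(v) = 0
K(1)*n + 44 = 0*15 + 44 = 0 + 44 = 44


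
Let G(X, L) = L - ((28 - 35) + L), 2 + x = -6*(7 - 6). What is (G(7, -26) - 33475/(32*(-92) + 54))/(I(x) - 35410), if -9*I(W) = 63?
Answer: -10741/20471026 ≈ -0.00052469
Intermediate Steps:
x = -8 (x = -2 - 6*(7 - 6) = -2 - 6*1 = -2 - 6 = -8)
I(W) = -7 (I(W) = -⅑*63 = -7)
G(X, L) = 7 (G(X, L) = L - (-7 + L) = L + (7 - L) = 7)
(G(7, -26) - 33475/(32*(-92) + 54))/(I(x) - 35410) = (7 - 33475/(32*(-92) + 54))/(-7 - 35410) = (7 - 33475/(-2944 + 54))/(-35417) = (7 - 33475/(-2890))*(-1/35417) = (7 - 33475*(-1/2890))*(-1/35417) = (7 + 6695/578)*(-1/35417) = (10741/578)*(-1/35417) = -10741/20471026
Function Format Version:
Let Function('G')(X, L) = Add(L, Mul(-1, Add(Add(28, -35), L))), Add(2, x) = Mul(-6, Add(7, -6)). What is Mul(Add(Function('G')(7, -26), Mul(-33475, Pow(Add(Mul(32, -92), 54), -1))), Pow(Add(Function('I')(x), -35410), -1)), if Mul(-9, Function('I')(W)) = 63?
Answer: Rational(-10741, 20471026) ≈ -0.00052469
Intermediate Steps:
x = -8 (x = Add(-2, Mul(-6, Add(7, -6))) = Add(-2, Mul(-6, 1)) = Add(-2, -6) = -8)
Function('I')(W) = -7 (Function('I')(W) = Mul(Rational(-1, 9), 63) = -7)
Function('G')(X, L) = 7 (Function('G')(X, L) = Add(L, Mul(-1, Add(-7, L))) = Add(L, Add(7, Mul(-1, L))) = 7)
Mul(Add(Function('G')(7, -26), Mul(-33475, Pow(Add(Mul(32, -92), 54), -1))), Pow(Add(Function('I')(x), -35410), -1)) = Mul(Add(7, Mul(-33475, Pow(Add(Mul(32, -92), 54), -1))), Pow(Add(-7, -35410), -1)) = Mul(Add(7, Mul(-33475, Pow(Add(-2944, 54), -1))), Pow(-35417, -1)) = Mul(Add(7, Mul(-33475, Pow(-2890, -1))), Rational(-1, 35417)) = Mul(Add(7, Mul(-33475, Rational(-1, 2890))), Rational(-1, 35417)) = Mul(Add(7, Rational(6695, 578)), Rational(-1, 35417)) = Mul(Rational(10741, 578), Rational(-1, 35417)) = Rational(-10741, 20471026)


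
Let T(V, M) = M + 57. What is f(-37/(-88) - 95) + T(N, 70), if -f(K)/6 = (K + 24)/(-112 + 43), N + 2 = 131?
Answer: 122313/1012 ≈ 120.86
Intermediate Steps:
N = 129 (N = -2 + 131 = 129)
T(V, M) = 57 + M
f(K) = 48/23 + 2*K/23 (f(K) = -6*(K + 24)/(-112 + 43) = -6*(24 + K)/(-69) = -6*(24 + K)*(-1)/69 = -6*(-8/23 - K/69) = 48/23 + 2*K/23)
f(-37/(-88) - 95) + T(N, 70) = (48/23 + 2*(-37/(-88) - 95)/23) + (57 + 70) = (48/23 + 2*(-37*(-1/88) - 95)/23) + 127 = (48/23 + 2*(37/88 - 95)/23) + 127 = (48/23 + (2/23)*(-8323/88)) + 127 = (48/23 - 8323/1012) + 127 = -6211/1012 + 127 = 122313/1012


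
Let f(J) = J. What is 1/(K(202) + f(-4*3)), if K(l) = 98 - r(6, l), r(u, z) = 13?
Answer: 1/73 ≈ 0.013699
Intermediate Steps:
K(l) = 85 (K(l) = 98 - 1*13 = 98 - 13 = 85)
1/(K(202) + f(-4*3)) = 1/(85 - 4*3) = 1/(85 - 12) = 1/73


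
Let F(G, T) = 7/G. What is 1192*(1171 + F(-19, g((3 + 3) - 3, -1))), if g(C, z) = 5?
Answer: 26512464/19 ≈ 1.3954e+6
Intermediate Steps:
1192*(1171 + F(-19, g((3 + 3) - 3, -1))) = 1192*(1171 + 7/(-19)) = 1192*(1171 + 7*(-1/19)) = 1192*(1171 - 7/19) = 1192*(22242/19) = 26512464/19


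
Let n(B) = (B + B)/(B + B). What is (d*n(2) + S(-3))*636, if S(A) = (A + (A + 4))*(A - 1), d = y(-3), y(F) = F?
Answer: 3180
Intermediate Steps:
n(B) = 1 (n(B) = (2*B)/((2*B)) = (2*B)*(1/(2*B)) = 1)
d = -3
S(A) = (-1 + A)*(4 + 2*A) (S(A) = (A + (4 + A))*(-1 + A) = (4 + 2*A)*(-1 + A) = (-1 + A)*(4 + 2*A))
(d*n(2) + S(-3))*636 = (-3*1 + (-4 + 2*(-3) + 2*(-3)²))*636 = (-3 + (-4 - 6 + 2*9))*636 = (-3 + (-4 - 6 + 18))*636 = (-3 + 8)*636 = 5*636 = 3180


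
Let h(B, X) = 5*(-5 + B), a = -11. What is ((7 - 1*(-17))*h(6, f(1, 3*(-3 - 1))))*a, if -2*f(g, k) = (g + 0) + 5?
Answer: -1320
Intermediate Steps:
f(g, k) = -5/2 - g/2 (f(g, k) = -((g + 0) + 5)/2 = -(g + 5)/2 = -(5 + g)/2 = -5/2 - g/2)
h(B, X) = -25 + 5*B
((7 - 1*(-17))*h(6, f(1, 3*(-3 - 1))))*a = ((7 - 1*(-17))*(-25 + 5*6))*(-11) = ((7 + 17)*(-25 + 30))*(-11) = (24*5)*(-11) = 120*(-11) = -1320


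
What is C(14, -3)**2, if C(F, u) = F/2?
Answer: 49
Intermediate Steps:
C(F, u) = F/2 (C(F, u) = F*(1/2) = F/2)
C(14, -3)**2 = ((1/2)*14)**2 = 7**2 = 49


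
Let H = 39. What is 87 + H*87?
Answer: 3480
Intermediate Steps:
87 + H*87 = 87 + 39*87 = 87 + 3393 = 3480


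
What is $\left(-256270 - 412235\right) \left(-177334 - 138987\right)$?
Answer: $211462170105$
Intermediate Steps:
$\left(-256270 - 412235\right) \left(-177334 - 138987\right) = \left(-668505\right) \left(-316321\right) = 211462170105$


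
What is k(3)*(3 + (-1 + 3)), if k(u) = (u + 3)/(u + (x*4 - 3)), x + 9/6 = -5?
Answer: -15/13 ≈ -1.1538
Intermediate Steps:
x = -13/2 (x = -3/2 - 5 = -13/2 ≈ -6.5000)
k(u) = (3 + u)/(-29 + u) (k(u) = (u + 3)/(u + (-13/2*4 - 3)) = (3 + u)/(u + (-26 - 3)) = (3 + u)/(u - 29) = (3 + u)/(-29 + u))
k(3)*(3 + (-1 + 3)) = ((3 + 3)/(-29 + 3))*(3 + (-1 + 3)) = (6/(-26))*(3 + 2) = -1/26*6*5 = -3/13*5 = -15/13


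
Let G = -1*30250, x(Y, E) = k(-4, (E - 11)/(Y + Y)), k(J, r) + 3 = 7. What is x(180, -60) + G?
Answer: -30246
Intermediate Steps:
k(J, r) = 4 (k(J, r) = -3 + 7 = 4)
x(Y, E) = 4
G = -30250
x(180, -60) + G = 4 - 30250 = -30246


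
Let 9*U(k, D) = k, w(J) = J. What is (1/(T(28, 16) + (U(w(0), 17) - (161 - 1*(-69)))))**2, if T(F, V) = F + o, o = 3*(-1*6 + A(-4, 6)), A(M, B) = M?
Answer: 1/53824 ≈ 1.8579e-5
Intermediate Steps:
U(k, D) = k/9
o = -30 (o = 3*(-1*6 - 4) = 3*(-6 - 4) = 3*(-10) = -30)
T(F, V) = -30 + F (T(F, V) = F - 30 = -30 + F)
(1/(T(28, 16) + (U(w(0), 17) - (161 - 1*(-69)))))**2 = (1/((-30 + 28) + ((1/9)*0 - (161 - 1*(-69)))))**2 = (1/(-2 + (0 - (161 + 69))))**2 = (1/(-2 + (0 - 1*230)))**2 = (1/(-2 + (0 - 230)))**2 = (1/(-2 - 230))**2 = (1/(-232))**2 = (-1/232)**2 = 1/53824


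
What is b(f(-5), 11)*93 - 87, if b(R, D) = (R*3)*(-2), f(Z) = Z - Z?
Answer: -87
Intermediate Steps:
f(Z) = 0
b(R, D) = -6*R (b(R, D) = (3*R)*(-2) = -6*R)
b(f(-5), 11)*93 - 87 = -6*0*93 - 87 = 0*93 - 87 = 0 - 87 = -87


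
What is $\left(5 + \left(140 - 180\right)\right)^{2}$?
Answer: $1225$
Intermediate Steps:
$\left(5 + \left(140 - 180\right)\right)^{2} = \left(5 - 40\right)^{2} = \left(-35\right)^{2} = 1225$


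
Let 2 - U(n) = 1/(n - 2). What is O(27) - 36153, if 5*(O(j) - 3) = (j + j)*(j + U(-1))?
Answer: -179166/5 ≈ -35833.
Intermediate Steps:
U(n) = 2 - 1/(-2 + n) (U(n) = 2 - 1/(n - 2) = 2 - 1/(-2 + n))
O(j) = 3 + 2*j*(7/3 + j)/5 (O(j) = 3 + ((j + j)*(j + (-5 + 2*(-1))/(-2 - 1)))/5 = 3 + ((2*j)*(j + (-5 - 2)/(-3)))/5 = 3 + ((2*j)*(j - ⅓*(-7)))/5 = 3 + ((2*j)*(j + 7/3))/5 = 3 + ((2*j)*(7/3 + j))/5 = 3 + (2*j*(7/3 + j))/5 = 3 + 2*j*(7/3 + j)/5)
O(27) - 36153 = (3 + (⅖)*27² + (14/15)*27) - 36153 = (3 + (⅖)*729 + 126/5) - 36153 = (3 + 1458/5 + 126/5) - 36153 = 1599/5 - 36153 = -179166/5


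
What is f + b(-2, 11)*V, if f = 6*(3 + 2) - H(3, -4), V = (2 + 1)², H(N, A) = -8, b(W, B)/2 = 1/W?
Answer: 29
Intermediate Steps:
b(W, B) = 2/W
V = 9 (V = 3² = 9)
f = 38 (f = 6*(3 + 2) - 1*(-8) = 6*5 + 8 = 30 + 8 = 38)
f + b(-2, 11)*V = 38 + (2/(-2))*9 = 38 + (2*(-½))*9 = 38 - 1*9 = 38 - 9 = 29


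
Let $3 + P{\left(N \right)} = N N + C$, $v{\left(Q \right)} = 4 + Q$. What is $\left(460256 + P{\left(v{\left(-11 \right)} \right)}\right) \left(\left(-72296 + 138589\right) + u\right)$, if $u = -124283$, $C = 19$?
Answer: $-26694014790$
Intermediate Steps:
$P{\left(N \right)} = 16 + N^{2}$ ($P{\left(N \right)} = -3 + \left(N N + 19\right) = -3 + \left(N^{2} + 19\right) = -3 + \left(19 + N^{2}\right) = 16 + N^{2}$)
$\left(460256 + P{\left(v{\left(-11 \right)} \right)}\right) \left(\left(-72296 + 138589\right) + u\right) = \left(460256 + \left(16 + \left(4 - 11\right)^{2}\right)\right) \left(\left(-72296 + 138589\right) - 124283\right) = \left(460256 + \left(16 + \left(-7\right)^{2}\right)\right) \left(66293 - 124283\right) = \left(460256 + \left(16 + 49\right)\right) \left(-57990\right) = \left(460256 + 65\right) \left(-57990\right) = 460321 \left(-57990\right) = -26694014790$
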